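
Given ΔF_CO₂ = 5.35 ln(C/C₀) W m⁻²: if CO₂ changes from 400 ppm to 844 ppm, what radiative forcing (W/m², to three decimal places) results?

ΔF = 3.995 W/m²

CO₂: 5.35 × ln(844/400) = 5.35 × ln(2.11000) = 5.35 × 0.74669 = 3.9948 W/m².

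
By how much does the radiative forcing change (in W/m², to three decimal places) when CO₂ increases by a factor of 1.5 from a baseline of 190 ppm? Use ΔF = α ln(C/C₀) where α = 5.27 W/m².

Because the forcing depends only on the ratio C/C₀, the initial concentration does not enter.
ΔF = 5.27 × ln(1.5) = 5.27 × 0.40547 = 2.1368 W/m².

ΔF = 2.137 W/m²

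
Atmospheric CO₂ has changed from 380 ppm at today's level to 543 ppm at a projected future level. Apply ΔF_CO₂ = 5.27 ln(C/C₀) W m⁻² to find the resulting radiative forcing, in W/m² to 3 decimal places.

CO₂ absorption bands are partially saturated, so forcing scales with the logarithm of the concentration ratio.
CO₂: 5.27 × ln(543/380) = 5.27 × ln(1.42895) = 5.27 × 0.35694 = 1.8811 W/m².

ΔF = 1.881 W/m²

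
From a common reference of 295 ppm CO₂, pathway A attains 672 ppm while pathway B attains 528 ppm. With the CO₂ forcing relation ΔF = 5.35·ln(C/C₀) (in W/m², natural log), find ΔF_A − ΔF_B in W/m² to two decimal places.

ΔF_A = 5.35 ln(672/295) = 5.35 × 0.82328 = 4.4045 W/m².
ΔF_B = 5.35 ln(528/295) = 5.35 × 0.58212 = 3.1143 W/m².
Difference: 4.4045 − 3.1143 = 1.2902 W/m².

ΔF_A − ΔF_B = 1.29 W/m²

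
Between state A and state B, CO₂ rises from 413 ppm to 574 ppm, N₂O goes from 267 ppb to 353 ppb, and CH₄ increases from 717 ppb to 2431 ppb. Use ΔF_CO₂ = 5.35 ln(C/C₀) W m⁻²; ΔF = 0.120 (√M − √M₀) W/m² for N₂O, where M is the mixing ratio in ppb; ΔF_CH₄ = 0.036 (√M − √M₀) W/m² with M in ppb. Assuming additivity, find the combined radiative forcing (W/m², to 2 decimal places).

CO₂: 5.35 × ln(574/413) = 5.35 × ln(1.38983) = 5.35 × 0.32918 = 1.7611 W/m².
N₂O: 0.120 × (√353 − √267) = 0.120 × (18.7883 − 16.3401) = 0.120 × 2.4482 = 0.2938 W/m².
CH₄: 0.036 × (√2431 − √717) = 0.036 × (49.3052 − 26.7769) = 0.036 × 22.5283 = 0.8110 W/m².
Total ΔF = 1.7611 + 0.2938 + 0.8110 = 2.8659 W/m².

ΔF = 2.87 W/m²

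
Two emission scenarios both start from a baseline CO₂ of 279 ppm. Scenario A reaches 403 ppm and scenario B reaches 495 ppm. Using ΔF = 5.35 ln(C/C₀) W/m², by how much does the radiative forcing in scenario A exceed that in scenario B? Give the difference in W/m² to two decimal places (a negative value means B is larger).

ΔF_A − ΔF_B = -1.10 W/m²

ΔF_A = 5.35 ln(403/279) = 5.35 × 0.36772 = 1.9673 W/m².
ΔF_B = 5.35 ln(495/279) = 5.35 × 0.57335 = 3.0674 W/m².
Difference: 1.9673 − 3.0674 = -1.1001 W/m².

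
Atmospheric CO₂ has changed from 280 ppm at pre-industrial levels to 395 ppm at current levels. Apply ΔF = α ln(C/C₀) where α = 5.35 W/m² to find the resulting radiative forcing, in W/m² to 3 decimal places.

CO₂ absorption bands are partially saturated, so forcing scales with the logarithm of the concentration ratio.
CO₂: 5.35 × ln(395/280) = 5.35 × ln(1.41071) = 5.35 × 0.34409 = 1.8409 W/m².

ΔF = 1.841 W/m²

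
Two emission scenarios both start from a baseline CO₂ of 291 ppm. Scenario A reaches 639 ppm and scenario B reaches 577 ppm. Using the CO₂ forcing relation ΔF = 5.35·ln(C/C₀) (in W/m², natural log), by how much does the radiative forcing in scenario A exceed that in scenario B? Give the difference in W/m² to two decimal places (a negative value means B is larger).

ΔF_A − ΔF_B = 0.55 W/m²

ΔF_A = 5.35 ln(639/291) = 5.35 × 0.78658 = 4.2082 W/m².
ΔF_B = 5.35 ln(577/291) = 5.35 × 0.68452 = 3.6622 W/m².
Difference: 4.2082 − 3.6622 = 0.5460 W/m².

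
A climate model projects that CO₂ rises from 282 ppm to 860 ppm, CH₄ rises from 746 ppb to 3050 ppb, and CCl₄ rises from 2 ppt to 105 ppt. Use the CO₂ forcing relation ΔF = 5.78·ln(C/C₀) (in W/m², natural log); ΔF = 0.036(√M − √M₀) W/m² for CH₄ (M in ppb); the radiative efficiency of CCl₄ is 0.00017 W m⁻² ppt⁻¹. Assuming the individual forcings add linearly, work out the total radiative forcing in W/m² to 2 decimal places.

CO₂: 5.78 × ln(860/282) = 5.78 × ln(3.04965) = 5.78 × 1.11503 = 6.4449 W/m².
CH₄: 0.036 × (√3050 − √746) = 0.036 × (55.2268 − 27.3130) = 0.036 × 27.9138 = 1.0049 W/m².
CCl₄: ΔF = 0.00017 × (105 − 2) = 0.00017 × 103 = 0.0175 W/m².
Total ΔF = 6.4449 + 1.0049 + 0.0175 = 7.4673 W/m².

ΔF = 7.47 W/m²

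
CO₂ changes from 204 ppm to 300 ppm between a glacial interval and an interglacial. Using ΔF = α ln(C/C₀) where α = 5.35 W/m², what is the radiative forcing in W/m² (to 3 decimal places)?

CO₂ absorption bands are partially saturated, so forcing scales with the logarithm of the concentration ratio.
CO₂: 5.35 × ln(300/204) = 5.35 × ln(1.47059) = 5.35 × 0.38566 = 2.0633 W/m².

ΔF = 2.063 W/m²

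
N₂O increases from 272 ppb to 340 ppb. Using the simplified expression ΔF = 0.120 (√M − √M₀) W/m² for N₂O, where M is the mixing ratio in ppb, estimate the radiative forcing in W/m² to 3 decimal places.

ΔF = 0.234 W/m²

N₂O: 0.120 × (√340 − √272) = 0.120 × (18.4391 − 16.4924) = 0.120 × 1.9467 = 0.2336 W/m².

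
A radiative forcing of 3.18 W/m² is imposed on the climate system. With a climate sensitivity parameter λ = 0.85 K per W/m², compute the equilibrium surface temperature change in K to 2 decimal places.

ΔT = 2.70 K

ΔT = λ ΔF = 0.85 × 3.18 = 2.7030 K.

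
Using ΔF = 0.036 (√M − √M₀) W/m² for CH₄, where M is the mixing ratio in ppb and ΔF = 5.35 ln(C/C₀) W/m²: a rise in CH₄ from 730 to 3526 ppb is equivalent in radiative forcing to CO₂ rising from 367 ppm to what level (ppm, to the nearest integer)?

C ≈ 456 ppm

CH₄ forcing: 0.036 × (√3526 − √730) = 0.036 × (59.3801 − 27.0185) = 0.036 × 32.3616 = 1.16502 W/m².
Set 5.35 ln(C/367) = 1.16502: ln(C/367) = 1.16502/5.35 = 0.21776, so C = 367 × e^0.21776 = 367 × 1.24329 = 456.29 ppm.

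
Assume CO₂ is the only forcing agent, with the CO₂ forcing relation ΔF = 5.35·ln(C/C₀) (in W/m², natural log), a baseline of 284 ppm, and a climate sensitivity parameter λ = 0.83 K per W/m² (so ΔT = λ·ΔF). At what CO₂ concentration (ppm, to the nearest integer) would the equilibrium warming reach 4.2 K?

Required forcing: ΔF = ΔT/λ = 4.2/0.83 = 5.0602 W/m².
Then ln(C/284) = ΔF/5.35 = 5.0602/5.35 = 0.94583.
So C = 284 × e^0.94583 = 284 × 2.57495 = 731.29 ppm.

C ≈ 731 ppm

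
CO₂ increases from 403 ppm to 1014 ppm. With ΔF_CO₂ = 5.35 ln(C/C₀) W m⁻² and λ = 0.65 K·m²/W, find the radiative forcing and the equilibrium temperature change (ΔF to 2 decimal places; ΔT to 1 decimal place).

ΔF = 4.94 W/m²; ΔT = 3.2 K

CO₂: 5.35 × ln(1014/403) = 5.35 × ln(2.51613) = 5.35 × 0.92272 = 4.9366 W/m².
ΔT = λ ΔF = 0.65 × 4.94 = 3.2110 K.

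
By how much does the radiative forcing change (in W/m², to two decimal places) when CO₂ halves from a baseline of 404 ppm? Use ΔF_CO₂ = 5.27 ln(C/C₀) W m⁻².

ΔF = -3.65 W/m²

ΔF = 5.27 × ln(0.5) = 5.27 × -0.69315 = -3.6529 W/m².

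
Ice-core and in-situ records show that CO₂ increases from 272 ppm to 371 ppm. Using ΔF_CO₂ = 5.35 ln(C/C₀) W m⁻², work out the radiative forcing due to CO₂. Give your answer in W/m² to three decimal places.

CO₂: 5.35 × ln(371/272) = 5.35 × ln(1.36397) = 5.35 × 0.31040 = 1.6606 W/m².

ΔF = 1.661 W/m²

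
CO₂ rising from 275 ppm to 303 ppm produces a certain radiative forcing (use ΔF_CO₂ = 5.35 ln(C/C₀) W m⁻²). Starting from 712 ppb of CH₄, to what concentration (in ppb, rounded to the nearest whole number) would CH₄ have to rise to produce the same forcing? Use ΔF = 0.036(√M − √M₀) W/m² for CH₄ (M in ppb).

CO₂ forcing: 5.35 × ln(303/275) = 5.35 × 0.096962 = 0.51875 W/m².
Set 0.036(√M − √712) = 0.51875: √M = 0.51875/0.036 + √712 = 14.4097 + 26.6833 = 41.0930.
M = (41.0930)² = 1688.63 ppb.

M ≈ 1689 ppb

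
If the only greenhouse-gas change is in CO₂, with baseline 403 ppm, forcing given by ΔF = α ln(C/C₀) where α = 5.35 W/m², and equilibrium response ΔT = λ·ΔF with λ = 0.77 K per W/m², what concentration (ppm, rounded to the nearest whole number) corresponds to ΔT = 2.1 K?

Required forcing: ΔF = ΔT/λ = 2.1/0.77 = 2.7273 W/m².
Then ln(C/403) = ΔF/5.35 = 2.7273/5.35 = 0.50978.
So C = 403 × e^0.50978 = 403 × 1.66492 = 670.96 ppm.

C ≈ 671 ppm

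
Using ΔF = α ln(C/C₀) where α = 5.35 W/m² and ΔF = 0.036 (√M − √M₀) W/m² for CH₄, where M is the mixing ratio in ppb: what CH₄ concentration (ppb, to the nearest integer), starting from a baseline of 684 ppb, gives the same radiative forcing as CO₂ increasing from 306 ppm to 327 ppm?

CO₂ forcing: 5.35 × ln(327/306) = 5.35 × 0.066375 = 0.35511 W/m².
Set 0.036(√M − √684) = 0.35511: √M = 0.35511/0.036 + √684 = 9.8642 + 26.1534 = 36.0176.
M = (36.0176)² = 1297.27 ppb.

M ≈ 1297 ppb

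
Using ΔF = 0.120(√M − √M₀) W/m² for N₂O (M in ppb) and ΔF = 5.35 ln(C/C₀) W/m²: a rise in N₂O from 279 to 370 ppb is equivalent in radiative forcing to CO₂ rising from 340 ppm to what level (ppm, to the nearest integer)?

N₂O forcing: 0.120 × (√370 − √279) = 0.120 × (19.2354 − 16.7033) = 0.120 × 2.5321 = 0.30385 W/m².
Set 5.35 ln(C/340) = 0.30385: ln(C/340) = 0.30385/5.35 = 0.05679, so C = 340 × e^0.05679 = 340 × 1.05843 = 359.87 ppm.

C ≈ 360 ppm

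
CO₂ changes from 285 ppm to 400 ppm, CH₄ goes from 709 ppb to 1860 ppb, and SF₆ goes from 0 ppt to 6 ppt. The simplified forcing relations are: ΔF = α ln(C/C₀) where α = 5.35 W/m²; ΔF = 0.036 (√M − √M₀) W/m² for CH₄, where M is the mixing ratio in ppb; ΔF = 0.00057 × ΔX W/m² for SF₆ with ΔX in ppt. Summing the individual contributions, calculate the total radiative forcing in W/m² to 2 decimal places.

ΔF = 2.41 W/m²

CO₂: 5.35 × ln(400/285) = 5.35 × ln(1.40351) = 5.35 × 0.33898 = 1.8135 W/m².
CH₄: 0.036 × (√1860 − √709) = 0.036 × (43.1277 − 26.6271) = 0.036 × 16.5006 = 0.5940 W/m².
SF₆: ΔF = 0.00057 × (6 − 0) = 0.00057 × 6 = 0.0034 W/m².
Total ΔF = 1.8135 + 0.5940 + 0.0034 = 2.4109 W/m².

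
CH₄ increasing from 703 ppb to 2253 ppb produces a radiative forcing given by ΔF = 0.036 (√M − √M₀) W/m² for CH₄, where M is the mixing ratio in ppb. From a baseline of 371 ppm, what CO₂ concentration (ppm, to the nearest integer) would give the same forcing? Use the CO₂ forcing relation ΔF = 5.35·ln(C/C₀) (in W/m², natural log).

C ≈ 427 ppm

CH₄ forcing: 0.036 × (√2253 − √703) = 0.036 × (47.4658 − 26.5141) = 0.036 × 20.9517 = 0.75426 W/m².
Set 5.35 ln(C/371) = 0.75426: ln(C/371) = 0.75426/5.35 = 0.14098, so C = 371 × e^0.14098 = 371 × 1.15140 = 427.17 ppm.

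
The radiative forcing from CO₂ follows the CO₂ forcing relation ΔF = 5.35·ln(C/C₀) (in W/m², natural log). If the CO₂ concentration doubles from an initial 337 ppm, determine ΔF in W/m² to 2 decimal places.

ΔF = 3.71 W/m²

Because the forcing depends only on the ratio C/C₀, the initial concentration does not enter.
ΔF = 5.35 × ln(2) = 5.35 × 0.69315 = 3.7084 W/m².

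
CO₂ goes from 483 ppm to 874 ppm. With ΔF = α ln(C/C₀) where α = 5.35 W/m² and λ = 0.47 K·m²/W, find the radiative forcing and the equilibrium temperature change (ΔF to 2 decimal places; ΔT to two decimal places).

CO₂: 5.35 × ln(874/483) = 5.35 × ln(1.80952) = 5.35 × 0.59306 = 3.1729 W/m².
ΔT = λ ΔF = 0.47 × 3.17 = 1.4899 K.

ΔF = 3.17 W/m²; ΔT = 1.49 K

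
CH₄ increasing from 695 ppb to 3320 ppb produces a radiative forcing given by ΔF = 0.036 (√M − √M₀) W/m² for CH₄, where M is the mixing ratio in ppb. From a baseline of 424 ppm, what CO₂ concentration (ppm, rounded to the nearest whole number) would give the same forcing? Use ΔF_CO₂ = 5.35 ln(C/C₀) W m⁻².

CH₄ forcing: 0.036 × (√3320 − √695) = 0.036 × (57.6194 − 26.3629) = 0.036 × 31.2565 = 1.12523 W/m².
Set 5.35 ln(C/424) = 1.12523: ln(C/424) = 1.12523/5.35 = 0.21032, so C = 424 × e^0.21032 = 424 × 1.23407 = 523.25 ppm.

C ≈ 523 ppm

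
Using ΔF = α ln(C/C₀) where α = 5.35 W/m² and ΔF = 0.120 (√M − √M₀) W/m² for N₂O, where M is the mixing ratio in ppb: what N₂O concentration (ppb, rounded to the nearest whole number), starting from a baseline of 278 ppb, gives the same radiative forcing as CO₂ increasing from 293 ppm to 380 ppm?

M ≈ 799 ppb

CO₂ forcing: 5.35 × ln(380/293) = 5.35 × 0.259999 = 1.39099 W/m².
Set 0.120(√M − √278) = 1.39099: √M = 1.39099/0.120 + √278 = 11.5916 + 16.6733 = 28.2649.
M = (28.2649)² = 798.90 ppb.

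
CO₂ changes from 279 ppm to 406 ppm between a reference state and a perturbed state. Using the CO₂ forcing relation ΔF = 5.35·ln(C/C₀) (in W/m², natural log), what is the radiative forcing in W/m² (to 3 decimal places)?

CO₂ absorption bands are partially saturated, so forcing scales with the logarithm of the concentration ratio.
CO₂: 5.35 × ln(406/279) = 5.35 × ln(1.45520) = 5.35 × 0.37514 = 2.0070 W/m².

ΔF = 2.007 W/m²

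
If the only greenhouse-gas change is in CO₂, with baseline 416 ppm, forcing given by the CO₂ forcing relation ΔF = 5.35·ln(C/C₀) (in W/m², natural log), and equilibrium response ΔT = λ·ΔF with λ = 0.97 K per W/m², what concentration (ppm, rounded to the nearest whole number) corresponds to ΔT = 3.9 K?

C ≈ 882 ppm

Required forcing: ΔF = ΔT/λ = 3.9/0.97 = 4.0206 W/m².
Then ln(C/416) = ΔF/5.35 = 4.0206/5.35 = 0.75151.
So C = 416 × e^0.75151 = 416 × 2.12020 = 882.00 ppm.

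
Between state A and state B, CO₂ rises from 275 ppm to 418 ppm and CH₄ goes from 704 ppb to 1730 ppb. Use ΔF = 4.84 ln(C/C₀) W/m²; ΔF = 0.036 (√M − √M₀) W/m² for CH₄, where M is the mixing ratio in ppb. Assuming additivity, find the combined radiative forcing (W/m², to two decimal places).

CO₂: 4.84 × ln(418/275) = 4.84 × ln(1.52000) = 4.84 × 0.41871 = 2.0266 W/m².
CH₄: 0.036 × (√1730 − √704) = 0.036 × (41.5933 − 26.5330) = 0.036 × 15.0603 = 0.5422 W/m².
Total ΔF = 2.0266 + 0.5422 = 2.5688 W/m².

ΔF = 2.57 W/m²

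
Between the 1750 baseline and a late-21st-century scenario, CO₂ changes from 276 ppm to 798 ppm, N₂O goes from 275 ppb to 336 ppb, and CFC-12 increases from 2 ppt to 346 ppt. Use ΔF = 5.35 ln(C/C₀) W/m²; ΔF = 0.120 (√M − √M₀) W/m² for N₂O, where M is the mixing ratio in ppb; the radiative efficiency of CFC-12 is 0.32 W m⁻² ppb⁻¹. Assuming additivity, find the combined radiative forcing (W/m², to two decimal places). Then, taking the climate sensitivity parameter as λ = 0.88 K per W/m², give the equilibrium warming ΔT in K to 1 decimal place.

CO₂: 5.35 × ln(798/276) = 5.35 × ln(2.89130) = 5.35 × 1.06171 = 5.6801 W/m².
N₂O: 0.120 × (√336 − √275) = 0.120 × (18.3303 − 16.5831) = 0.120 × 1.7472 = 0.2097 W/m².
CFC-12: Δ = 346 − 2 = 344 ppt = 0.344 ppb; ΔF = 0.32 × 0.344 = 0.1101 W/m².
Total ΔF = 5.6801 + 0.2097 + 0.1101 = 5.9999 W/m².
ΔT = λ ΔF = 0.88 × 6.00 = 5.2800 K.

ΔF = 6.00 W/m²; ΔT = 5.3 K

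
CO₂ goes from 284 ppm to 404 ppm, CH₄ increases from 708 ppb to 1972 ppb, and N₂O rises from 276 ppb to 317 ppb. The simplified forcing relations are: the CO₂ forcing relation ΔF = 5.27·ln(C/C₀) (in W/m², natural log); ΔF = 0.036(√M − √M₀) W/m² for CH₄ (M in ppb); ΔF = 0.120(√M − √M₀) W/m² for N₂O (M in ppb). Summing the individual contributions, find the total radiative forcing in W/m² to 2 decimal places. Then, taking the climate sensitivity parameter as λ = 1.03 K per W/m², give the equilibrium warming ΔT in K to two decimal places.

ΔF = 2.64 W/m²; ΔT = 2.72 K

CO₂: 5.27 × ln(404/284) = 5.27 × ln(1.42254) = 5.27 × 0.35244 = 1.8574 W/m².
CH₄: 0.036 × (√1972 − √708) = 0.036 × (44.4072 − 26.6083) = 0.036 × 17.7989 = 0.6408 W/m².
N₂O: 0.120 × (√317 − √276) = 0.120 × (17.8045 − 16.6132) = 0.120 × 1.1913 = 0.1430 W/m².
Total ΔF = 1.8574 + 0.6408 + 0.1430 = 2.6412 W/m².
ΔT = λ ΔF = 1.03 × 2.64 = 2.7192 K.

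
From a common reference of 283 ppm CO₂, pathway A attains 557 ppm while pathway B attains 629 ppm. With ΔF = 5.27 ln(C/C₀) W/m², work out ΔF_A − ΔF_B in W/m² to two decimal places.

ΔF_A = 5.27 ln(557/283) = 5.27 × 0.67712 = 3.5684 W/m².
ΔF_B = 5.27 ln(629/283) = 5.27 × 0.79868 = 4.2090 W/m².
Difference: 3.5684 − 4.2090 = -0.6406 W/m².

ΔF_A − ΔF_B = -0.64 W/m²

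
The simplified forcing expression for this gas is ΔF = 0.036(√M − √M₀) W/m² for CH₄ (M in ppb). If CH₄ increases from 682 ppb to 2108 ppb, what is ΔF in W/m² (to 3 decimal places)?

CH₄: 0.036 × (√2108 − √682) = 0.036 × (45.9130 − 26.1151) = 0.036 × 19.7979 = 0.7127 W/m².

ΔF = 0.713 W/m²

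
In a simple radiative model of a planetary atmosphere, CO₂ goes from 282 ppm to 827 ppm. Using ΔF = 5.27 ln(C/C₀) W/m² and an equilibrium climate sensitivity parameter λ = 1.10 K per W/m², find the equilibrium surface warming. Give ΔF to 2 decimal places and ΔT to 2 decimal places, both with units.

CO₂: 5.27 × ln(827/282) = 5.27 × ln(2.93262) = 5.27 × 1.07590 = 5.6700 W/m².
ΔT = λ ΔF = 1.10 × 5.67 = 6.2370 K.

ΔF = 5.67 W/m²; ΔT = 6.24 K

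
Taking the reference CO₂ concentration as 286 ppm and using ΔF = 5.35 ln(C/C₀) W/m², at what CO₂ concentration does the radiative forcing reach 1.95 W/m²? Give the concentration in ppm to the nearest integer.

Set 5.35 ln(C/286) = 1.95, so ln(C/286) = 1.95/5.35 = 0.36449.
Then C/286 = e^0.36449 = 1.43978, giving C = 286 × 1.43978 = 411.78 ppm.

C ≈ 412 ppm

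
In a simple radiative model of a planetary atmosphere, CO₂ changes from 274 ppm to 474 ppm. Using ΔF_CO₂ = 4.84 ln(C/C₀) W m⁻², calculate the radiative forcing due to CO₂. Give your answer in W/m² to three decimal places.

ΔF = 2.653 W/m²

CO₂: 4.84 × ln(474/274) = 4.84 × ln(1.72993) = 4.84 × 0.54808 = 2.6527 W/m².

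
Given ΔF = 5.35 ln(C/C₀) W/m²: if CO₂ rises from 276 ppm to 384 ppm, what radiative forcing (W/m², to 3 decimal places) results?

CO₂ absorption bands are partially saturated, so forcing scales with the logarithm of the concentration ratio.
CO₂: 5.35 × ln(384/276) = 5.35 × ln(1.39130) = 5.35 × 0.33024 = 1.7668 W/m².

ΔF = 1.767 W/m²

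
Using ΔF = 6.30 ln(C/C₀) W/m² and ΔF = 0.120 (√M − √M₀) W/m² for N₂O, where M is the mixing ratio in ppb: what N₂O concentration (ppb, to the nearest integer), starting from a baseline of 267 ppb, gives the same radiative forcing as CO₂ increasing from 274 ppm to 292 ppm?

CO₂ forcing: 6.30 × ln(292/274) = 6.30 × 0.063626 = 0.40084 W/m².
Set 0.120(√M − √267) = 0.40084: √M = 0.40084/0.120 + √267 = 3.3403 + 16.3401 = 19.6804.
M = (19.6804)² = 387.32 ppb.

M ≈ 387 ppb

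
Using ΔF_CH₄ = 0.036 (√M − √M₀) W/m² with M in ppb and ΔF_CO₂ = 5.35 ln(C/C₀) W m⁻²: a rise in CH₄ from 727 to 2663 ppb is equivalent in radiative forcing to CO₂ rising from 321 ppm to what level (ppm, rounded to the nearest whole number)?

C ≈ 379 ppm

CH₄ forcing: 0.036 × (√2663 − √727) = 0.036 × (51.6043 − 26.9629) = 0.036 × 24.6414 = 0.88709 W/m².
Set 5.35 ln(C/321) = 0.88709: ln(C/321) = 0.88709/5.35 = 0.16581, so C = 321 × e^0.16581 = 321 × 1.18035 = 378.89 ppm.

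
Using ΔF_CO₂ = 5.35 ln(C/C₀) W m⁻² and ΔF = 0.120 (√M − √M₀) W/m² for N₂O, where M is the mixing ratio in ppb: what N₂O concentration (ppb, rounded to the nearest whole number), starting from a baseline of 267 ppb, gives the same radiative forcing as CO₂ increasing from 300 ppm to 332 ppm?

M ≈ 435 ppb

CO₂ forcing: 5.35 × ln(332/300) = 5.35 × 0.101352 = 0.54223 W/m².
Set 0.120(√M − √267) = 0.54223: √M = 0.54223/0.120 + √267 = 4.5186 + 16.3401 = 20.8587.
M = (20.8587)² = 435.09 ppb.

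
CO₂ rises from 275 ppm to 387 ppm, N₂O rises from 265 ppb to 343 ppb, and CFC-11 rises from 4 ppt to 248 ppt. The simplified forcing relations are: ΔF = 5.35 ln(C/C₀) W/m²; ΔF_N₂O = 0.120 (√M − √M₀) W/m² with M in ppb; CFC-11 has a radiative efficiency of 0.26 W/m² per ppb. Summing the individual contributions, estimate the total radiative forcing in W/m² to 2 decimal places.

ΔF = 2.16 W/m²

CO₂: 5.35 × ln(387/275) = 5.35 × ln(1.40727) = 5.35 × 0.34165 = 1.8278 W/m².
N₂O: 0.120 × (√343 − √265) = 0.120 × (18.5203 − 16.2788) = 0.120 × 2.2415 = 0.2690 W/m².
CFC-11: Δ = 248 − 4 = 244 ppt = 0.244 ppb; ΔF = 0.26 × 0.244 = 0.0634 W/m².
Total ΔF = 1.8278 + 0.2690 + 0.0634 = 2.1602 W/m².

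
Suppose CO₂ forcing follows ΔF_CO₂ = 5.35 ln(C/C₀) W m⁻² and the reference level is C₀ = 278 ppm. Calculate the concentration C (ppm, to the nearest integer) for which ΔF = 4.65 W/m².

C ≈ 663 ppm

Set 5.35 ln(C/278) = 4.65, so ln(C/278) = 4.65/5.35 = 0.86916.
Then C/278 = e^0.86916 = 2.38491, giving C = 278 × 2.38491 = 663.00 ppm.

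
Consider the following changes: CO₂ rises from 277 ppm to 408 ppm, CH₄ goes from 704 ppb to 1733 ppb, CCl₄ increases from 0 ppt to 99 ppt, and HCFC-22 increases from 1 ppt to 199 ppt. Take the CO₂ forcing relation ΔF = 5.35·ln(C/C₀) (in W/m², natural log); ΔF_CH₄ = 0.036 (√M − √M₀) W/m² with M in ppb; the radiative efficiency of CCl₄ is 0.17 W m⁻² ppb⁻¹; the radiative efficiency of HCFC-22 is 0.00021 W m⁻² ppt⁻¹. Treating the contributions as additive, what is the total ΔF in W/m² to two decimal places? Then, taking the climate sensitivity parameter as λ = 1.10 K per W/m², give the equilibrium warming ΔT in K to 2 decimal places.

ΔF = 2.67 W/m²; ΔT = 2.94 K

CO₂: 5.35 × ln(408/277) = 5.35 × ln(1.47292) = 5.35 × 0.38725 = 2.0718 W/m².
CH₄: 0.036 × (√1733 − √704) = 0.036 × (41.6293 − 26.5330) = 0.036 × 15.0963 = 0.5435 W/m².
CCl₄: Δ = 99 − 0 = 99 ppt = 0.099 ppb; ΔF = 0.17 × 0.099 = 0.0168 W/m².
HCFC-22: ΔF = 0.00021 × (199 − 1) = 0.00021 × 198 = 0.0416 W/m².
Total ΔF = 2.0718 + 0.5435 + 0.0168 + 0.0416 = 2.6737 W/m².
ΔT = λ ΔF = 1.10 × 2.67 = 2.9370 K.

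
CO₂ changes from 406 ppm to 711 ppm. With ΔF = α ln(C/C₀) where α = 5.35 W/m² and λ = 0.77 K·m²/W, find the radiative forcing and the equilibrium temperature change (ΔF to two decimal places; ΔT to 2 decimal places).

ΔF = 3.00 W/m²; ΔT = 2.31 K

CO₂: 5.35 × ln(711/406) = 5.35 × ln(1.75123) = 5.35 × 0.56032 = 2.9977 W/m².
ΔT = λ ΔF = 0.77 × 3.00 = 2.3100 K.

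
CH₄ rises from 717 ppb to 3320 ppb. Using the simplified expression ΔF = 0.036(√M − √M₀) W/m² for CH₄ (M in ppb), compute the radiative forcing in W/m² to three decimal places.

CH₄: 0.036 × (√3320 − √717) = 0.036 × (57.6194 − 26.7769) = 0.036 × 30.8425 = 1.1103 W/m².

ΔF = 1.110 W/m²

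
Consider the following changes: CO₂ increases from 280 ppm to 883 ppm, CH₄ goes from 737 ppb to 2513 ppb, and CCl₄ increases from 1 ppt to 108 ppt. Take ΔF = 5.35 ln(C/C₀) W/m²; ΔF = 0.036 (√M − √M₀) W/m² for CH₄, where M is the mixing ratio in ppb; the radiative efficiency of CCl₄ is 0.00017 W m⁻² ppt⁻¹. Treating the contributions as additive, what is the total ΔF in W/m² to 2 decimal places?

CO₂: 5.35 × ln(883/280) = 5.35 × ln(3.15357) = 5.35 × 1.14854 = 6.1447 W/m².
CH₄: 0.036 × (√2513 − √737) = 0.036 × (50.1298 − 27.1477) = 0.036 × 22.9821 = 0.8274 W/m².
CCl₄: ΔF = 0.00017 × (108 − 1) = 0.00017 × 107 = 0.0182 W/m².
Total ΔF = 6.1447 + 0.8274 + 0.0182 = 6.9903 W/m².

ΔF = 6.99 W/m²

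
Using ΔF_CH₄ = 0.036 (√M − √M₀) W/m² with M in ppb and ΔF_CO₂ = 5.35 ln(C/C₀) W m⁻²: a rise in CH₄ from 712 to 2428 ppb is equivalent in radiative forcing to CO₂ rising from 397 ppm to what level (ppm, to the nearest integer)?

CH₄ forcing: 0.036 × (√2428 − √712) = 0.036 × (49.2747 − 26.6833) = 0.036 × 22.5914 = 0.81329 W/m².
Set 5.35 ln(C/397) = 0.81329: ln(C/397) = 0.81329/5.35 = 0.15202, so C = 397 × e^0.15202 = 397 × 1.16418 = 462.18 ppm.

C ≈ 462 ppm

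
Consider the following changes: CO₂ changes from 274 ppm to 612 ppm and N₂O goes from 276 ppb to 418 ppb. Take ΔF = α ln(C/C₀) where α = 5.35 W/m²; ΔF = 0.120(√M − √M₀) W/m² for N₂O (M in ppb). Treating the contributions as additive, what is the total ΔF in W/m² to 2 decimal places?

CO₂: 5.35 × ln(612/274) = 5.35 × ln(2.23358) = 5.35 × 0.80361 = 4.2993 W/m².
N₂O: 0.120 × (√418 − √276) = 0.120 × (20.4450 − 16.6132) = 0.120 × 3.8318 = 0.4598 W/m².
Total ΔF = 4.2993 + 0.4598 = 4.7591 W/m².

ΔF = 4.76 W/m²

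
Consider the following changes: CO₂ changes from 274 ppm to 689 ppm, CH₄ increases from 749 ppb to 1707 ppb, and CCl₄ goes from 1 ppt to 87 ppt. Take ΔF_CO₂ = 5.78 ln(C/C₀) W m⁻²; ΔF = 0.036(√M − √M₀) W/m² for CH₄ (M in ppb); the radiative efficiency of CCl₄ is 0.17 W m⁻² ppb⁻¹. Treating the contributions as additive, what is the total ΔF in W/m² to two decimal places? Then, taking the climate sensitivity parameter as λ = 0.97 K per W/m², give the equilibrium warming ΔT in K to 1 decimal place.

CO₂: 5.78 × ln(689/274) = 5.78 × ln(2.51460) = 5.78 × 0.92211 = 5.3298 W/m².
CH₄: 0.036 × (√1707 − √749) = 0.036 × (41.3159 − 27.3679) = 0.036 × 13.9480 = 0.5021 W/m².
CCl₄: Δ = 87 − 1 = 86 ppt = 0.086 ppb; ΔF = 0.17 × 0.086 = 0.0146 W/m².
Total ΔF = 5.3298 + 0.5021 + 0.0146 = 5.8465 W/m².
ΔT = λ ΔF = 0.97 × 5.85 = 5.6745 K.

ΔF = 5.85 W/m²; ΔT = 5.7 K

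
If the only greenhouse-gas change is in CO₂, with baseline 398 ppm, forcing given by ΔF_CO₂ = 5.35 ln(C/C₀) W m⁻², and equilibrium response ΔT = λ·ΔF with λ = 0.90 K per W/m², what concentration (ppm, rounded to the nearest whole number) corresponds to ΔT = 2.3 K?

Required forcing: ΔF = ΔT/λ = 2.3/0.90 = 2.5556 W/m².
Then ln(C/398) = ΔF/5.35 = 2.5556/5.35 = 0.47768.
So C = 398 × e^0.47768 = 398 × 1.61233 = 641.71 ppm.

C ≈ 642 ppm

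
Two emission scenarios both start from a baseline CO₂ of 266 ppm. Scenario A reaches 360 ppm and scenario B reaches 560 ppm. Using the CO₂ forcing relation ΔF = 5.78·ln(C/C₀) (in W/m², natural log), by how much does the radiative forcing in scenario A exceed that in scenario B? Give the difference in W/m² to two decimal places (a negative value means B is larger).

ΔF_A = 5.78 ln(360/266) = 5.78 × 0.30261 = 1.7491 W/m².
ΔF_B = 5.78 ln(560/266) = 5.78 × 0.74444 = 4.3029 W/m².
Difference: 1.7491 − 4.3029 = -2.5538 W/m².

ΔF_A − ΔF_B = -2.55 W/m²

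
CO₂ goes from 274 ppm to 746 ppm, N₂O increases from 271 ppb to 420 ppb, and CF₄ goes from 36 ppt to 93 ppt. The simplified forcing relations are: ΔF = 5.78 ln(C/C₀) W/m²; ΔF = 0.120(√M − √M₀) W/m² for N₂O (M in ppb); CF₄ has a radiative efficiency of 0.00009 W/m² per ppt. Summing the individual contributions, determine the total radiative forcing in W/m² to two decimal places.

ΔF = 6.28 W/m²

CO₂: 5.78 × ln(746/274) = 5.78 × ln(2.72263) = 5.78 × 1.00160 = 5.7892 W/m².
N₂O: 0.120 × (√420 − √271) = 0.120 × (20.4939 − 16.4621) = 0.120 × 4.0318 = 0.4838 W/m².
CF₄: ΔF = 0.00009 × (93 − 36) = 0.00009 × 57 = 0.0051 W/m².
Total ΔF = 5.7892 + 0.4838 + 0.0051 = 6.2781 W/m².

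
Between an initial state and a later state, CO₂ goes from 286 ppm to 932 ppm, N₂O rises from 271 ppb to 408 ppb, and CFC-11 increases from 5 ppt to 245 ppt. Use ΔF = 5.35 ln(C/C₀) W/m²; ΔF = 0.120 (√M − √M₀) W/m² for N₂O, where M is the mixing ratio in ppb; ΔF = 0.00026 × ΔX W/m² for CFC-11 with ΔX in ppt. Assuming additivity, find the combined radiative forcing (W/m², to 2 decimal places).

CO₂: 5.35 × ln(932/286) = 5.35 × ln(3.25874) = 5.35 × 1.18134 = 6.3202 W/m².
N₂O: 0.120 × (√408 − √271) = 0.120 × (20.1990 − 16.4621) = 0.120 × 3.7369 = 0.4484 W/m².
CFC-11: ΔF = 0.00026 × (245 − 5) = 0.00026 × 240 = 0.0624 W/m².
Total ΔF = 6.3202 + 0.4484 + 0.0624 = 6.8310 W/m².

ΔF = 6.83 W/m²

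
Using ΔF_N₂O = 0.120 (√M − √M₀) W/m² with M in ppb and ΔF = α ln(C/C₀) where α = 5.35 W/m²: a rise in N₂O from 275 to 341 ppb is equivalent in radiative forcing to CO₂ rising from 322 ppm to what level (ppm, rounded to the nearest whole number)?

N₂O forcing: 0.120 × (√341 − √275) = 0.120 × (18.4662 − 16.5831) = 0.120 × 1.8831 = 0.22597 W/m².
Set 5.35 ln(C/322) = 0.22597: ln(C/322) = 0.22597/5.35 = 0.04224, so C = 322 × e^0.04224 = 322 × 1.04314 = 335.89 ppm.

C ≈ 336 ppm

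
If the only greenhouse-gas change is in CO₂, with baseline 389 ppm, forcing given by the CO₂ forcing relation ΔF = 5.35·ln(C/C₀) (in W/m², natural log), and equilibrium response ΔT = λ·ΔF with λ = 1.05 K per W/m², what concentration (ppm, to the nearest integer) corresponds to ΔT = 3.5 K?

Required forcing: ΔF = ΔT/λ = 3.5/1.05 = 3.3333 W/m².
Then ln(C/389) = ΔF/5.35 = 3.3333/5.35 = 0.62305.
So C = 389 × e^0.62305 = 389 × 1.86461 = 725.33 ppm.

C ≈ 725 ppm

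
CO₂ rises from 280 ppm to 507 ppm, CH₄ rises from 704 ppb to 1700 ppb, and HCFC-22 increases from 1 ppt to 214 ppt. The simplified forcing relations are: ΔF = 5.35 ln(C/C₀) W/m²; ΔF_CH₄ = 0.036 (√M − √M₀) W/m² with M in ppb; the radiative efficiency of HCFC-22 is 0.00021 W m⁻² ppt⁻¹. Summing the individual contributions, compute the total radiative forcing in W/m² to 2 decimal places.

ΔF = 3.75 W/m²

CO₂: 5.35 × ln(507/280) = 5.35 × ln(1.81071) = 5.35 × 0.59372 = 3.1764 W/m².
CH₄: 0.036 × (√1700 − √704) = 0.036 × (41.2311 − 26.5330) = 0.036 × 14.6981 = 0.5291 W/m².
HCFC-22: ΔF = 0.00021 × (214 − 1) = 0.00021 × 213 = 0.0447 W/m².
Total ΔF = 3.1764 + 0.5291 + 0.0447 = 3.7502 W/m².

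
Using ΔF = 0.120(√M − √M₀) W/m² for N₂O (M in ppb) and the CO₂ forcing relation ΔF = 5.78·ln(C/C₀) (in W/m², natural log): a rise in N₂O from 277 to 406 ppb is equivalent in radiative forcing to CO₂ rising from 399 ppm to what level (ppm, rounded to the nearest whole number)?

C ≈ 429 ppm

N₂O forcing: 0.120 × (√406 − √277) = 0.120 × (20.1494 − 16.6433) = 0.120 × 3.5061 = 0.42073 W/m².
Set 5.78 ln(C/399) = 0.42073: ln(C/399) = 0.42073/5.78 = 0.07279, so C = 399 × e^0.07279 = 399 × 1.07550 = 429.12 ppm.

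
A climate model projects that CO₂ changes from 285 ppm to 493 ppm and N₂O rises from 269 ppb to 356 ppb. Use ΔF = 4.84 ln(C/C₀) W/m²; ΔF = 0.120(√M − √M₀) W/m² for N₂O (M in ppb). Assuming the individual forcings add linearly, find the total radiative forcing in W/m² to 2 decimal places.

ΔF = 2.95 W/m²

CO₂: 4.84 × ln(493/285) = 4.84 × ln(1.72982) = 4.84 × 0.54802 = 2.6524 W/m².
N₂O: 0.120 × (√356 − √269) = 0.120 × (18.8680 − 16.4012) = 0.120 × 2.4668 = 0.2960 W/m².
Total ΔF = 2.6524 + 0.2960 = 2.9484 W/m².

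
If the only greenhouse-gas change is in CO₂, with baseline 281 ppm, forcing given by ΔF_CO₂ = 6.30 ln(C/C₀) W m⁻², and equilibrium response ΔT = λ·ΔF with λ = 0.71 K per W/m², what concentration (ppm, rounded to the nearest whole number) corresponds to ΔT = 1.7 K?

Required forcing: ΔF = ΔT/λ = 1.7/0.71 = 2.3944 W/m².
Then ln(C/281) = ΔF/6.30 = 2.3944/6.30 = 0.38006.
So C = 281 × e^0.38006 = 281 × 1.46237 = 410.93 ppm.

C ≈ 411 ppm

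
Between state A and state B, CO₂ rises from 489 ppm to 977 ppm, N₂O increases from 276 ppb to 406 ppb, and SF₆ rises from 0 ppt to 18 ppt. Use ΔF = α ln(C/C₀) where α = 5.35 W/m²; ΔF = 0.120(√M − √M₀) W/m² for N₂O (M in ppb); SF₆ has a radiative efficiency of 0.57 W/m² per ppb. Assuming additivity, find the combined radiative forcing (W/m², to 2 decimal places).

CO₂: 5.35 × ln(977/489) = 5.35 × ln(1.99796) = 5.35 × 0.69213 = 3.7029 W/m².
N₂O: 0.120 × (√406 − √276) = 0.120 × (20.1494 − 16.6132) = 0.120 × 3.5362 = 0.4243 W/m².
SF₆: Δ = 18 − 0 = 18 ppt = 0.018 ppb; ΔF = 0.57 × 0.018 = 0.0103 W/m².
Total ΔF = 3.7029 + 0.4243 + 0.0103 = 4.1375 W/m².

ΔF = 4.14 W/m²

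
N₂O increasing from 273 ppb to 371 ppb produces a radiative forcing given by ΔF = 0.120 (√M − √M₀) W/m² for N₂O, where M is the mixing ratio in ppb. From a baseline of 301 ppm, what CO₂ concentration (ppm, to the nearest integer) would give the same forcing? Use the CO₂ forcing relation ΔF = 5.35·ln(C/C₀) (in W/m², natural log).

C ≈ 320 ppm

N₂O forcing: 0.120 × (√371 − √273) = 0.120 × (19.2614 − 16.5227) = 0.120 × 2.7387 = 0.32864 W/m².
Set 5.35 ln(C/301) = 0.32864: ln(C/301) = 0.32864/5.35 = 0.06143, so C = 301 × e^0.06143 = 301 × 1.06336 = 320.07 ppm.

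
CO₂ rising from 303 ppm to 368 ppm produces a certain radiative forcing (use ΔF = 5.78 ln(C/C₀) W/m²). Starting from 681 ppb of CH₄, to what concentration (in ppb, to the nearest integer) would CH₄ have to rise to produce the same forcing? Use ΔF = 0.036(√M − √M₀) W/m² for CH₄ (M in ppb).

M ≈ 3283 ppb

CO₂ forcing: 5.78 × ln(368/303) = 5.78 × 0.194350 = 1.12334 W/m².
Set 0.036(√M − √681) = 1.12334: √M = 1.12334/0.036 + √681 = 31.2039 + 26.0960 = 57.2999.
M = (57.2999)² = 3283.28 ppb.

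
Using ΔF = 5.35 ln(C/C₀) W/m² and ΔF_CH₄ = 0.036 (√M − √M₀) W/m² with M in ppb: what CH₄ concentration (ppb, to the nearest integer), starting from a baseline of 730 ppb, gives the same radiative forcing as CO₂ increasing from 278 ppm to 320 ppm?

CO₂ forcing: 5.35 × ln(320/278) = 5.35 × 0.140700 = 0.75275 W/m².
Set 0.036(√M − √730) = 0.75275: √M = 0.75275/0.036 + √730 = 20.9097 + 27.0185 = 47.9282.
M = (47.9282)² = 2297.11 ppb.

M ≈ 2297 ppb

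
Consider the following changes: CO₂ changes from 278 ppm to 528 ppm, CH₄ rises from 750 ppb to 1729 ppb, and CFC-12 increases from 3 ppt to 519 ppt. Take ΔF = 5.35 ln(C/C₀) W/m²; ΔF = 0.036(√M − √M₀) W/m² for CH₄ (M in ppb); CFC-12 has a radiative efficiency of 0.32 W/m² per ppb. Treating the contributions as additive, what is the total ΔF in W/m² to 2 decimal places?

ΔF = 4.11 W/m²

CO₂: 5.35 × ln(528/278) = 5.35 × ln(1.89928) = 5.35 × 0.64147 = 3.4319 W/m².
CH₄: 0.036 × (√1729 − √750) = 0.036 × (41.5812 − 27.3861) = 0.036 × 14.1951 = 0.5110 W/m².
CFC-12: Δ = 519 − 3 = 516 ppt = 0.516 ppb; ΔF = 0.32 × 0.516 = 0.1651 W/m².
Total ΔF = 3.4319 + 0.5110 + 0.1651 = 4.1080 W/m².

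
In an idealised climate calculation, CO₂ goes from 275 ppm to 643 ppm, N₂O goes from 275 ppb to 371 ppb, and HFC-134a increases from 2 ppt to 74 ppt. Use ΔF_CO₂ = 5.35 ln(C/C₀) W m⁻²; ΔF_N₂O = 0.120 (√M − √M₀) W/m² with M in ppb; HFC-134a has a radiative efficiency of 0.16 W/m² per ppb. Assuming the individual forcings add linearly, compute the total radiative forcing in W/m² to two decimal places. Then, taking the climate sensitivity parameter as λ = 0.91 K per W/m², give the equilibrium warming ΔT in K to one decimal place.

CO₂: 5.35 × ln(643/275) = 5.35 × ln(2.33818) = 5.35 × 0.84937 = 4.5441 W/m².
N₂O: 0.120 × (√371 − √275) = 0.120 × (19.2614 − 16.5831) = 0.120 × 2.6783 = 0.3214 W/m².
HFC-134a: Δ = 74 − 2 = 72 ppt = 0.072 ppb; ΔF = 0.16 × 0.072 = 0.0115 W/m².
Total ΔF = 4.5441 + 0.3214 + 0.0115 = 4.8770 W/m².
ΔT = λ ΔF = 0.91 × 4.88 = 4.4408 K.

ΔF = 4.88 W/m²; ΔT = 4.4 K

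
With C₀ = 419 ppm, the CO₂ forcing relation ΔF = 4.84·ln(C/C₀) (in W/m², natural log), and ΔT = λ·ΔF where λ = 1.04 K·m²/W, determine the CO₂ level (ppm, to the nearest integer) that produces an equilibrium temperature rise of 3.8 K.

Required forcing: ΔF = ΔT/λ = 3.8/1.04 = 3.6538 W/m².
Then ln(C/419) = ΔF/4.84 = 3.6538/4.84 = 0.75492.
So C = 419 × e^0.75492 = 419 × 2.12744 = 891.40 ppm.

C ≈ 891 ppm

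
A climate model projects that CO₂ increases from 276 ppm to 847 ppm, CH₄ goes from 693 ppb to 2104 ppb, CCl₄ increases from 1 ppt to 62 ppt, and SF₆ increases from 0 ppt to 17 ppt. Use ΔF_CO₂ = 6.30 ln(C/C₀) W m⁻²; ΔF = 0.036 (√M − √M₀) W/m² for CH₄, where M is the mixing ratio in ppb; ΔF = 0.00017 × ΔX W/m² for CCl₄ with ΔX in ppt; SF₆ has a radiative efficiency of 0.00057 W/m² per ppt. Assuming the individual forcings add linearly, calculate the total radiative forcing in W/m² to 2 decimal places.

ΔF = 7.79 W/m²

CO₂: 6.30 × ln(847/276) = 6.30 × ln(3.06884) = 6.30 × 1.12130 = 7.0642 W/m².
CH₄: 0.036 × (√2104 − √693) = 0.036 × (45.8694 − 26.3249) = 0.036 × 19.5445 = 0.7036 W/m².
CCl₄: ΔF = 0.00017 × (62 − 1) = 0.00017 × 61 = 0.0104 W/m².
SF₆: ΔF = 0.00057 × (17 − 0) = 0.00057 × 17 = 0.0097 W/m².
Total ΔF = 7.0642 + 0.7036 + 0.0104 + 0.0097 = 7.7879 W/m².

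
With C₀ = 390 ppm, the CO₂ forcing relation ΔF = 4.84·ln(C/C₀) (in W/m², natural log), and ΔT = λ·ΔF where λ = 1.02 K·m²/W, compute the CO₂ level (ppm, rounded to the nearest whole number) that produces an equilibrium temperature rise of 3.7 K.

C ≈ 825 ppm

Required forcing: ΔF = ΔT/λ = 3.7/1.02 = 3.6275 W/m².
Then ln(C/390) = ΔF/4.84 = 3.6275/4.84 = 0.74948.
So C = 390 × e^0.74948 = 390 × 2.11590 = 825.20 ppm.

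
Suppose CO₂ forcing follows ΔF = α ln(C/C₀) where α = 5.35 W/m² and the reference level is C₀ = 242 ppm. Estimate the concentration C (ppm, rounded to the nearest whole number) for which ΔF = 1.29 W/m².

C ≈ 308 ppm

Set 5.35 ln(C/242) = 1.29, so ln(C/242) = 1.29/5.35 = 0.24112.
Then C/242 = e^0.24112 = 1.27267, giving C = 242 × 1.27267 = 307.99 ppm.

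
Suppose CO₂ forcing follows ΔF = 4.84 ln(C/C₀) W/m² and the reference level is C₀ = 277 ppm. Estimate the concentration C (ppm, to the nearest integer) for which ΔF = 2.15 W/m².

C ≈ 432 ppm

Set 4.84 ln(C/277) = 2.15, so ln(C/277) = 2.15/4.84 = 0.44421.
Then C/277 = e^0.44421 = 1.55926, giving C = 277 × 1.55926 = 431.92 ppm.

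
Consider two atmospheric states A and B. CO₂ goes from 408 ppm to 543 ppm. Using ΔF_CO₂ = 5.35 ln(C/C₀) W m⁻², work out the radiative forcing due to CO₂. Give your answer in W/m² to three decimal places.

ΔF = 1.529 W/m²

CO₂: 5.35 × ln(543/408) = 5.35 × ln(1.33088) = 5.35 × 0.28584 = 1.5292 W/m².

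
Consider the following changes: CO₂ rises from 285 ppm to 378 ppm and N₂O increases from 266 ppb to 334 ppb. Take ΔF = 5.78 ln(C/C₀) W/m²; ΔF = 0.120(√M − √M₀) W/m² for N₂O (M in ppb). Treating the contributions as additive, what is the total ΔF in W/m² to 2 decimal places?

CO₂: 5.78 × ln(378/285) = 5.78 × ln(1.32632) = 5.78 × 0.28241 = 1.6323 W/m².
N₂O: 0.120 × (√334 − √266) = 0.120 × (18.2757 − 16.3095) = 0.120 × 1.9662 = 0.2359 W/m².
Total ΔF = 1.6323 + 0.2359 = 1.8682 W/m².

ΔF = 1.87 W/m²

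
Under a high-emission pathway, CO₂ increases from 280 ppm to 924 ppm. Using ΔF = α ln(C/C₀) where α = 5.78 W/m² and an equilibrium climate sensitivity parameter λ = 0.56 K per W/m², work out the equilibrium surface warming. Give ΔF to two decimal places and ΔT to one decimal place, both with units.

ΔF = 6.90 W/m²; ΔT = 3.9 K

CO₂: 5.78 × ln(924/280) = 5.78 × ln(3.30000) = 5.78 × 1.19392 = 6.9009 W/m².
ΔT = λ ΔF = 0.56 × 6.90 = 3.8640 K.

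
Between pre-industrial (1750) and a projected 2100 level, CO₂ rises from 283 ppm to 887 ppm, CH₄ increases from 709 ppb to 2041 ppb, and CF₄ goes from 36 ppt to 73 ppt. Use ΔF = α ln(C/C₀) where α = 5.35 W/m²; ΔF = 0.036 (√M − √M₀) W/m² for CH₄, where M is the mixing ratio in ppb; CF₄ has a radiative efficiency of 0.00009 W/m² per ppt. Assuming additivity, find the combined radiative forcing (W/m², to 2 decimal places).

ΔF = 6.78 W/m²

CO₂: 5.35 × ln(887/283) = 5.35 × ln(3.13428) = 5.35 × 1.14240 = 6.1118 W/m².
CH₄: 0.036 × (√2041 − √709) = 0.036 × (45.1774 − 26.6271) = 0.036 × 18.5503 = 0.6678 W/m².
CF₄: ΔF = 0.00009 × (73 − 36) = 0.00009 × 37 = 0.0033 W/m².
Total ΔF = 6.1118 + 0.6678 + 0.0033 = 6.7829 W/m².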